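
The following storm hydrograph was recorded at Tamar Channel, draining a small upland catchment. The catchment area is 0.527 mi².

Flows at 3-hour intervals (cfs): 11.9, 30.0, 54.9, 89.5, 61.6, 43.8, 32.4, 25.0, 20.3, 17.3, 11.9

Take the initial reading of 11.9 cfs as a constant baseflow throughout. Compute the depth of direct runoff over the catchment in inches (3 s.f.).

Direct runoff: 0.0, 18.1, 43.0, 77.6, 49.7, 31.9, 20.5, 13.1, 8.4, 5.4, 0.0 cfs; ΣQ_DR = 267.7 cfs.
V = ΣQ_DR · Δt = 267.7 × 10800 s = 2.891 × 10^6 ft³.
Over A = 0.527 mi², depth = V / A = 2.36 in.

d ≈ 2.36 in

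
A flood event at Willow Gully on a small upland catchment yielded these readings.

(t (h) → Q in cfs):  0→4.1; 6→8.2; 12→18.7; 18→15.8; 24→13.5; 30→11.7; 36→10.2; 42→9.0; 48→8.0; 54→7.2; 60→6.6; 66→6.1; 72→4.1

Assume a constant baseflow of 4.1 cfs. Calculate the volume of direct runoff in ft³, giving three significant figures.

V ≈ 1.51 × 10^6 ft³

Direct-runoff ordinates (Q − Q_b): 0.0, 4.1, 14.6, 11.7, 9.4, 7.6, 6.1, 4.9, 3.9, 3.1, 2.5, 2.0, 0.0 cfs.
ΣQ_DR = 69.90 cfs.
With Δt = 6 h = 21600 s, V = ΣQ_DR · Δt = 69.90 × 21600 = 1.51 × 10^6 ft³.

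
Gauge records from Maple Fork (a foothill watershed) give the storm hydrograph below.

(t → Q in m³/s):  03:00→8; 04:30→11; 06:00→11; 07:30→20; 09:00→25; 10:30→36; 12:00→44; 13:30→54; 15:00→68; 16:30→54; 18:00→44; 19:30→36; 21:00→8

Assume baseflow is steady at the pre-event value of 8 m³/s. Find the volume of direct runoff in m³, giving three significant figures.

Direct-runoff ordinates (Q − Q_b): 0.0, 3.0, 3.0, 12.0, 17.0, 28.0, 36.0, 46.0, 60.0, 46.0, 36.0, 28.0, 0.0 m³/s.
ΣQ_DR = 315.0 m³/s.
With Δt = 1.5 h = 5400 s, V = ΣQ_DR · Δt = 315.0 × 5400 = 1.70 × 10^6 m³.

V ≈ 1.70 × 10^6 m³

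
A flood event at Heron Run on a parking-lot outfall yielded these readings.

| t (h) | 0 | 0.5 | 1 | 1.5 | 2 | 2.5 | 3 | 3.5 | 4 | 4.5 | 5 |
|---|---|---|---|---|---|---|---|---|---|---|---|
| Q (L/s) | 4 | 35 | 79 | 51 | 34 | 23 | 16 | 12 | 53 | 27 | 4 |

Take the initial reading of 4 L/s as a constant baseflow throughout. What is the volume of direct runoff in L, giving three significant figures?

V ≈ 5.29 × 10^5 L

Direct-runoff ordinates (Q − Q_b): 0.0, 31.0, 75.0, 47.0, 30.0, 19.0, 12.0, 8.0, 49.0, 23.0, 0.0 L/s.
ΣQ_DR = 294.0 L/s.
With Δt = 0.5 h = 1800 s, V = ΣQ_DR · Δt = 294.0 × 1800 = 5.29 × 10^5 L.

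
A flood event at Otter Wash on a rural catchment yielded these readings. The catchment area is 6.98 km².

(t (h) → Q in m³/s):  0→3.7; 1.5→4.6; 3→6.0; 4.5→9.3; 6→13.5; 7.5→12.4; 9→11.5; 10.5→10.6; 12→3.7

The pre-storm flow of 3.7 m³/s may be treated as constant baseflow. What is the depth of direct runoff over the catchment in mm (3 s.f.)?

d ≈ 32.5 mm

Direct runoff: 0.0, 0.9, 2.3, 5.6, 9.8, 8.7, 7.8, 6.9, 0.0 m³/s; ΣQ_DR = 42.00 m³/s.
V = ΣQ_DR · Δt = 42.00 × 5400 s = 2.268 × 10^5 m³.
Over A = 6.98 km², depth = V / A = 32.5 mm.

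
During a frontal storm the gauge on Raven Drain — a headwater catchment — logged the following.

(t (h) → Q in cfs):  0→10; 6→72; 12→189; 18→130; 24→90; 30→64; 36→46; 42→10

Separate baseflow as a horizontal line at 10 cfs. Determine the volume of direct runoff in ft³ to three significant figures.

V ≈ 1.15 × 10^7 ft³

Direct-runoff ordinates (Q − Q_b): 0.0, 62.0, 179.0, 120.0, 80.0, 54.0, 36.0, 0.0 cfs.
ΣQ_DR = 531.0 cfs.
With Δt = 6 h = 21600 s, V = ΣQ_DR · Δt = 531.0 × 21600 = 1.15 × 10^7 ft³.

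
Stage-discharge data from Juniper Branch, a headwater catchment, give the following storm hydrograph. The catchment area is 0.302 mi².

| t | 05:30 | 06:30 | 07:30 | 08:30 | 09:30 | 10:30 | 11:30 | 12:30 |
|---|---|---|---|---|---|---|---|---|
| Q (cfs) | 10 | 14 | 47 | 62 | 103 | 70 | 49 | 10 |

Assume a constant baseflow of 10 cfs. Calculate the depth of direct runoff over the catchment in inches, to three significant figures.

Direct runoff: 0.0, 4.0, 37.0, 52.0, 93.0, 60.0, 39.0, 0.0 cfs; ΣQ_DR = 285.0 cfs.
V = ΣQ_DR · Δt = 285.0 × 3600 s = 1.026 × 10^6 ft³.
Over A = 0.302 mi², depth = V / A = 1.46 in.

d ≈ 1.46 in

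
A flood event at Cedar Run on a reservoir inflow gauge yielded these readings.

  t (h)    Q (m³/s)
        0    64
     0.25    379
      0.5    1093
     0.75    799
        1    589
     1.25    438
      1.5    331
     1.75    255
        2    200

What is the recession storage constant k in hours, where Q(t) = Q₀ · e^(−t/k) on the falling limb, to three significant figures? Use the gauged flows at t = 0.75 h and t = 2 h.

On the falling limb, Q drops from 799 to 200 m³/s between t = 0.75 h and t = 2 h (Δt = 1.25 h).
k = −Δt / ln(Q₂/Q₁) = −1.25 / ln(200/799) = 0.902 h.

k ≈ 0.902 h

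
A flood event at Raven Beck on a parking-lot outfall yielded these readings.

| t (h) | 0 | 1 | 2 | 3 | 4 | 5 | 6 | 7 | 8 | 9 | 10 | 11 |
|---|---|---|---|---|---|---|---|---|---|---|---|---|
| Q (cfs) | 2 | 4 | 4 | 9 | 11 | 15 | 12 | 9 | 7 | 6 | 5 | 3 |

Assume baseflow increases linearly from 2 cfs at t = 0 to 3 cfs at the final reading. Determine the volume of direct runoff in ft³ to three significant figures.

V ≈ 2.05 × 10^5 ft³

Direct-runoff ordinates (Q − Q_b): 0.00, 1.91, 1.82, 6.73, 8.64, 12.55, 9.45, 6.36, 4.27, 3.18, 2.09, 0.00 cfs.
ΣQ_DR = 57.00 cfs.
With Δt = 1 h = 3600 s, V = ΣQ_DR · Δt = 57.00 × 3600 = 2.05 × 10^5 ft³.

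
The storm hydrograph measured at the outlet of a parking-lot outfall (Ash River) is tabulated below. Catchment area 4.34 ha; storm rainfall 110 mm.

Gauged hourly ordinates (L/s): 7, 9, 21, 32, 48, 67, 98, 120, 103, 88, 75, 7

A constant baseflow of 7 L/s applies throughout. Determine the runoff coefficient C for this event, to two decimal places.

C ≈ 0.45

ΣQ_DR = 591.0 L/s; V = ΣQ_DR·Δt = 2.128 × 10^6 L.
Runoff depth d = V / A = 49.02 mm.
C = d / P = 49.02 / 110 = 0.45.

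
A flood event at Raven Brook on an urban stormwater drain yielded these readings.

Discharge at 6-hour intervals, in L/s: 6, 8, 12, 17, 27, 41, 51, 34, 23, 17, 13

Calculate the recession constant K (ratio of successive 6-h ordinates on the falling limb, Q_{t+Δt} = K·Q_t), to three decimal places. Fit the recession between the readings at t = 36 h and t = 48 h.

Using the recession-limb readings at t = 36 h and t = 48 h: Q falls from 51 to 23 L/s over 2 intervals.
K = (Q₂/Q₁)^(1/2) = (23/51)^(1/2) = 0.672.

K ≈ 0.672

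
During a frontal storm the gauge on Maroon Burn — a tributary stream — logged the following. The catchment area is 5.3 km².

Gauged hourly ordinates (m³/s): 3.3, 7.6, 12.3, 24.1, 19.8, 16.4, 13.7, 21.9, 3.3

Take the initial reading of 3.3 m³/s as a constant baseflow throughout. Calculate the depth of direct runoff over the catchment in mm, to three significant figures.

d ≈ 63.0 mm

Direct runoff: 0.0, 4.3, 9.0, 20.8, 16.5, 13.1, 10.4, 18.6, 0.0 m³/s; ΣQ_DR = 92.70 m³/s.
V = ΣQ_DR · Δt = 92.70 × 3600 s = 3.337 × 10^5 m³.
Over A = 5.3 km², depth = V / A = 63.0 mm.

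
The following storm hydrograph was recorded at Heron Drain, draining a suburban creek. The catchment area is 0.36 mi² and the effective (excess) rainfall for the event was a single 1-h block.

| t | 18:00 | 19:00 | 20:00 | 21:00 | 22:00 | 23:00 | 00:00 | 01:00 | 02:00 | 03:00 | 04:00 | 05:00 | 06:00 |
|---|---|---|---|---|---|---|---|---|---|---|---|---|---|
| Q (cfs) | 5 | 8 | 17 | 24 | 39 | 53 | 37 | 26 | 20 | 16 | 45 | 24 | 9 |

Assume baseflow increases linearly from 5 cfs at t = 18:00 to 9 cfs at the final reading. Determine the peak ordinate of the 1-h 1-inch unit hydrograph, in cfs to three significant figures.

Direct runoff: 0.00, 2.67, 11.33, 18.00, 32.67, 46.33, 30.00, 18.67, 12.33, 8.00, 36.67, 15.33, 0.00 cfs; ΣQ_DR = 232.0 cfs, peak = 46.33 cfs.
Runoff depth d = ΣQ_DR·Δt / A = 232.0 × 3600 / (0.36 mi²) = 0.9986 in.
The 1-inch UH is the DRH scaled by (1 in)/d, so U_p = 46.33 × 1/0.9986 = 46.4 cfs.

U_p ≈ 46.4 cfs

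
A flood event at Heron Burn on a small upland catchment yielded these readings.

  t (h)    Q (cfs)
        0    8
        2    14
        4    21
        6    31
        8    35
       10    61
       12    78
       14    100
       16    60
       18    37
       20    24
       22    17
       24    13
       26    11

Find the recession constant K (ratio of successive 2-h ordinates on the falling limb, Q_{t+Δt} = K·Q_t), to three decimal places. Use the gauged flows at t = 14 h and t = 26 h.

K ≈ 0.692

Using the recession-limb readings at t = 14 h and t = 26 h: Q falls from 100 to 11 cfs over 6 intervals.
K = (Q₂/Q₁)^(1/6) = (11/100)^(1/6) = 0.692.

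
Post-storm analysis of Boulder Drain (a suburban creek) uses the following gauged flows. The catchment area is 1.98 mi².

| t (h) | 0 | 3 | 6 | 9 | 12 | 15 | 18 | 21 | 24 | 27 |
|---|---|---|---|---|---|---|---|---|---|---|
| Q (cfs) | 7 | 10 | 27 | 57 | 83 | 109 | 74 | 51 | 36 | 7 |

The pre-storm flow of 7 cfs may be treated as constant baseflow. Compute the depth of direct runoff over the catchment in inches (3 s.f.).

d ≈ 0.918 in

Direct runoff: 0.0, 3.0, 20.0, 50.0, 76.0, 102.0, 67.0, 44.0, 29.0, 0.0 cfs; ΣQ_DR = 391.0 cfs.
V = ΣQ_DR · Δt = 391.0 × 10800 s = 4.223 × 10^6 ft³.
Over A = 1.98 mi², depth = V / A = 0.918 in.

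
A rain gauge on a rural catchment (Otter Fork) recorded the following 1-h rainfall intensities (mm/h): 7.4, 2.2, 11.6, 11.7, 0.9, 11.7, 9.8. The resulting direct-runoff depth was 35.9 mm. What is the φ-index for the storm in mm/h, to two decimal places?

φ ≈ 3.26 mm/h

Only the 5 blocks with intensity above φ contribute runoff: 7.4, 11.6, 11.7, 11.7, 9.8 mm/h.
Σ(I−φ)·Δt = d  ⇒  (7.4+11.6+11.7+11.7+9.8 − 5φ)·1 = 35.9
φ = (52.20 − 35.9/1) / 5 = 3.26 mm/h.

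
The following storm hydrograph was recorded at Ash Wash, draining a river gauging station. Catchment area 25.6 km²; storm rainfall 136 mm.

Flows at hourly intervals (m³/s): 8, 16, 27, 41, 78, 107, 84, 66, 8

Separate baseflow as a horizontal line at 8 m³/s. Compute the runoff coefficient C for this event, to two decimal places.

C ≈ 0.38

ΣQ_DR = 363.0 m³/s; V = ΣQ_DR·Δt = 1.307 × 10^6 m³.
Runoff depth d = V / A = 51.05 mm.
C = d / P = 51.05 / 136 = 0.38.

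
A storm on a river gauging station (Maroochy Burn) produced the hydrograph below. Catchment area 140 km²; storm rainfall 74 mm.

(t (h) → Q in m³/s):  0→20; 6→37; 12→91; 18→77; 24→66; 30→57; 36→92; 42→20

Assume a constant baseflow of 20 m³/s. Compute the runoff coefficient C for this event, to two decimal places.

ΣQ_DR = 300.0 m³/s; V = ΣQ_DR·Δt = 6.480 × 10^6 m³.
Runoff depth d = V / A = 46.29 mm.
C = d / P = 46.29 / 74 = 0.63.

C ≈ 0.63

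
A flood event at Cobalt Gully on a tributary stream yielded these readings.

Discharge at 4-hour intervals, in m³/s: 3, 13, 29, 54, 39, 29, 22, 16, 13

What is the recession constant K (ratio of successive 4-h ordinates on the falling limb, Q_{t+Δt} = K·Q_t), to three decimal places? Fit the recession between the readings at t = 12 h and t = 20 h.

K ≈ 0.733

Using the recession-limb readings at t = 12 h and t = 20 h: Q falls from 54 to 29 m³/s over 2 intervals.
K = (Q₂/Q₁)^(1/2) = (29/54)^(1/2) = 0.733.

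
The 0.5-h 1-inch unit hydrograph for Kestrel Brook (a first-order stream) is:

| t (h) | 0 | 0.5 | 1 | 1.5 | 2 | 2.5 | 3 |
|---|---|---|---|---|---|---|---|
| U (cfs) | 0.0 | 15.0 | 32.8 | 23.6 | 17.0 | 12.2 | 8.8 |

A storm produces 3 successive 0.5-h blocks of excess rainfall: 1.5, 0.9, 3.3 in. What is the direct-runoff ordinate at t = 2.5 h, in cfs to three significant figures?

By discrete convolution, Q_j = Σ (P_i / 1 in) · U_{j−i}.
At t = 2.5 h (j=5): Q = (1.5/1)·12.2 + (0.9/1)·17.0 + (3.3/1)·23.6 = 111 cfs.

Q ≈ 111 cfs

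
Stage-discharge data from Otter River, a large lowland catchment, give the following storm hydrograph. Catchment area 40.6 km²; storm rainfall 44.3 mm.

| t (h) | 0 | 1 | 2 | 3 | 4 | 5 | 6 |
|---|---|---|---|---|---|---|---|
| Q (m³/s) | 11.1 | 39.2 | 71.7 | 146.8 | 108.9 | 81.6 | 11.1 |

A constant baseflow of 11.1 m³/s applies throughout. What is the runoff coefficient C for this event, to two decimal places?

C ≈ 0.79

ΣQ_DR = 392.7 m³/s; V = ΣQ_DR·Δt = 1.414 × 10^6 m³.
Runoff depth d = V / A = 34.82 mm.
C = d / P = 34.82 / 44.3 = 0.79.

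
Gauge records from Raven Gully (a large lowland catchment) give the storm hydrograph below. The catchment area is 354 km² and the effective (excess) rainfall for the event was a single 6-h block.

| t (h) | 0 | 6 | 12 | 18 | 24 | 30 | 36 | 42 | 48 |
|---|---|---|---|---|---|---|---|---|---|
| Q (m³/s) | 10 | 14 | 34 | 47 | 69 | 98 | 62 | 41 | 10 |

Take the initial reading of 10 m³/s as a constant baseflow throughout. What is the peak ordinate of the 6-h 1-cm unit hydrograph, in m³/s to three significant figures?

Direct runoff: 0.0, 4.0, 24.0, 37.0, 59.0, 88.0, 52.0, 31.0, 0.0 m³/s; ΣQ_DR = 295.0 m³/s, peak = 88.0 m³/s.
Runoff depth d = ΣQ_DR·Δt / A = 295.0 × 21600 / (354 km²) = 18.00 mm.
The 1-cm UH is the DRH scaled by (10 mm)/d, so U_p = 88.0 × 10/18.00 = 48.9 m³/s.

U_p ≈ 48.9 m³/s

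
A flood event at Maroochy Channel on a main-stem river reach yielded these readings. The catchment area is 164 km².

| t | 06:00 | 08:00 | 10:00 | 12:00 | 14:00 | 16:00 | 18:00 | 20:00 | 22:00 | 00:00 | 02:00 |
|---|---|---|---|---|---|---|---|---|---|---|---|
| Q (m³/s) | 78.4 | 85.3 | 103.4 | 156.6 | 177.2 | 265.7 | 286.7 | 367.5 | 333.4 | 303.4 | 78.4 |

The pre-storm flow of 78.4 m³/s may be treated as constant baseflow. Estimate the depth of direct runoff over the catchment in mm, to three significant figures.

Direct runoff: 0.0, 6.9, 25.0, 78.2, 98.8, 187.3, 208.3, 289.1, 255.0, 225.0, 0.0 m³/s; ΣQ_DR = 1374 m³/s.
V = ΣQ_DR · Δt = 1374 × 7200 s = 9.890 × 10^6 m³.
Over A = 164 km², depth = V / A = 60.3 mm.

d ≈ 60.3 mm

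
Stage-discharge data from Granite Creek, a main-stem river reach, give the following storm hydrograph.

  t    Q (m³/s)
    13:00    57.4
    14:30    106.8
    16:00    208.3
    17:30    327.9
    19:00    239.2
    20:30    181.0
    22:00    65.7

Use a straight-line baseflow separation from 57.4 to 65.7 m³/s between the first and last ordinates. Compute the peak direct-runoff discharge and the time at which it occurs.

Q_p = 266.35 m³/s at t = 17:30

Subtracting baseflow gives direct-runoff ordinates: 0.00, 48.02, 148.13, 266.35, 176.27, 116.68, 0.00 m³/s.
The maximum is 266.35 m³/s, occurring at the reading for t = 17:30.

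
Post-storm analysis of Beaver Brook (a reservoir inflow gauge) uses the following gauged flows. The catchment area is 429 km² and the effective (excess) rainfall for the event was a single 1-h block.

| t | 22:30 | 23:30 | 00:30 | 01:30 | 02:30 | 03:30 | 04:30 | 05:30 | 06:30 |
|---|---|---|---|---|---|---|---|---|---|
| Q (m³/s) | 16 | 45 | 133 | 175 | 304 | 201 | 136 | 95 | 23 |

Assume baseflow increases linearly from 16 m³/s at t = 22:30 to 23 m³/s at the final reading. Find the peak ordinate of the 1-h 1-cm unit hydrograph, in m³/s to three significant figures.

Direct runoff: 0.00, 28.12, 115.25, 156.38, 284.50, 180.62, 114.75, 72.88, 0.00 m³/s; ΣQ_DR = 952.5 m³/s, peak = 284.50 m³/s.
Runoff depth d = ΣQ_DR·Δt / A = 952.5 × 3600 / (429 km²) = 7.993 mm.
The 1-cm UH is the DRH scaled by (10 mm)/d, so U_p = 284.50 × 10/7.993 = 356 m³/s.

U_p ≈ 356 m³/s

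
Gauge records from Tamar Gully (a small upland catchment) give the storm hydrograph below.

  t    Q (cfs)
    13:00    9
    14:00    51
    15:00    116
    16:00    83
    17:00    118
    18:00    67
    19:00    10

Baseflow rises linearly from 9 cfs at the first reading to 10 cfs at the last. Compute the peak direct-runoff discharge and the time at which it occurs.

Q_p = 108.33 cfs at t = 17:00

Subtracting baseflow gives direct-runoff ordinates: 0.00, 41.83, 106.67, 73.50, 108.33, 57.17, 0.00 cfs.
The maximum is 108.33 cfs, occurring at the reading for t = 17:00.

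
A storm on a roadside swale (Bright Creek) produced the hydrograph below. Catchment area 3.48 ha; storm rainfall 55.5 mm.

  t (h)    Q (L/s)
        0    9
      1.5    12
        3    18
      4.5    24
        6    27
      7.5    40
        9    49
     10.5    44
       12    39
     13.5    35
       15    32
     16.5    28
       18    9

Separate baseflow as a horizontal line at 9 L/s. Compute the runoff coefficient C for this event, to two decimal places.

C ≈ 0.70

ΣQ_DR = 249.0 L/s; V = ΣQ_DR·Δt = 1.345 × 10^6 L.
Runoff depth d = V / A = 38.64 mm.
C = d / P = 38.64 / 55.5 = 0.70.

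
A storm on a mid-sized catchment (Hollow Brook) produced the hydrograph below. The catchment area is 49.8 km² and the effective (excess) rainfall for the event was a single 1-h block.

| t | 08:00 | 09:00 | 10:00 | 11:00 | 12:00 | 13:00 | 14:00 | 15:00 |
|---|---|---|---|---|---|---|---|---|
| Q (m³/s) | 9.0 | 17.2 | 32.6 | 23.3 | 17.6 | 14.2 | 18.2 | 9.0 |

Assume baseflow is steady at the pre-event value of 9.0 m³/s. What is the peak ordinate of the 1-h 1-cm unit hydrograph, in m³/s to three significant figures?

U_p ≈ 47.2 m³/s

Direct runoff: 0.0, 8.2, 23.6, 14.3, 8.6, 5.2, 9.2, 0.0 m³/s; ΣQ_DR = 69.10 m³/s, peak = 23.6 m³/s.
Runoff depth d = ΣQ_DR·Δt / A = 69.10 × 3600 / (49.8 km²) = 4.995 mm.
The 1-cm UH is the DRH scaled by (10 mm)/d, so U_p = 23.6 × 10/4.995 = 47.2 m³/s.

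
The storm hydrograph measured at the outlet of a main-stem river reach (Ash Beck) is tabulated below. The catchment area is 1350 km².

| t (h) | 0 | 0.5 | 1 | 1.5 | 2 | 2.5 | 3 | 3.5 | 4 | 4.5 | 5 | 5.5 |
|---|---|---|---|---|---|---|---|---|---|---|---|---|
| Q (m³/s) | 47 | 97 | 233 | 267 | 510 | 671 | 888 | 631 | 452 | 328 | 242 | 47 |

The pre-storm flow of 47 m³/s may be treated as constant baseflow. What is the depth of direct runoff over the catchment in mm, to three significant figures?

Direct runoff: 0.0, 50.0, 186.0, 220.0, 463.0, 624.0, 841.0, 584.0, 405.0, 281.0, 195.0, 0.0 m³/s; ΣQ_DR = 3849 m³/s.
V = ΣQ_DR · Δt = 3849 × 1800 s = 6.928 × 10^6 m³.
Over A = 1350 km², depth = V / A = 5.13 mm.

d ≈ 5.13 mm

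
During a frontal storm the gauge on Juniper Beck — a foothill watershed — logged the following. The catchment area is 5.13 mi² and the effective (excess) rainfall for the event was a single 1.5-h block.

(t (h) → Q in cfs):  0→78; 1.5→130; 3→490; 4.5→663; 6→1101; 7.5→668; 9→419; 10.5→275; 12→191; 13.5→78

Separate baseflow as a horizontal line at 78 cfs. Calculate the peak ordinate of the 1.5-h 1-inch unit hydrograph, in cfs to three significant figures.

Direct runoff: 0.0, 52.0, 412.0, 585.0, 1023.0, 590.0, 341.0, 197.0, 113.0, 0.0 cfs; ΣQ_DR = 3313 cfs, peak = 1023.0 cfs.
Runoff depth d = ΣQ_DR·Δt / A = 3313 × 5400 / (5.13 mi²) = 1.501 in.
The 1-inch UH is the DRH scaled by (1 in)/d, so U_p = 1023.0 × 1/1.501 = 681 cfs.

U_p ≈ 681 cfs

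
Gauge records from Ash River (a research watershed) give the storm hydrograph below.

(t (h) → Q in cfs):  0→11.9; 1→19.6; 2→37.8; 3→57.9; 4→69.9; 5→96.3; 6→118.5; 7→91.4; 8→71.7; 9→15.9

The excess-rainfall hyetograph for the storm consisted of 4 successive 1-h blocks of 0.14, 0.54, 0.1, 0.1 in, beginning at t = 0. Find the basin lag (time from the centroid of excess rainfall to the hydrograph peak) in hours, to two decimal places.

Centroid of excess rainfall: t_c = Σ P_i·t̄_i / ΣP_i = 1.6818 h (block centres at 0.5, 1.5, 2.5, 3.5 h).
Hydrograph peak occurs at t = 6 h, so basin lag t_L = 6 − 1.6818 = 4.32 h.

t_L ≈ 4.32 h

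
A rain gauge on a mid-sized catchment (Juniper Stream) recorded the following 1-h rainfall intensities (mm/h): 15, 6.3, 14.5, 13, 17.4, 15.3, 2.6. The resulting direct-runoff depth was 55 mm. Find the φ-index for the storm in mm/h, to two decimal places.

Only the 6 blocks with intensity above φ contribute runoff: 15, 6.3, 14.5, 13, 17.4, 15.3 mm/h.
Σ(I−φ)·Δt = d  ⇒  (15+6.3+14.5+13+17.4+15.3 − 6φ)·1 = 55
φ = (81.50 − 55/1) / 6 = 4.42 mm/h.

φ ≈ 4.42 mm/h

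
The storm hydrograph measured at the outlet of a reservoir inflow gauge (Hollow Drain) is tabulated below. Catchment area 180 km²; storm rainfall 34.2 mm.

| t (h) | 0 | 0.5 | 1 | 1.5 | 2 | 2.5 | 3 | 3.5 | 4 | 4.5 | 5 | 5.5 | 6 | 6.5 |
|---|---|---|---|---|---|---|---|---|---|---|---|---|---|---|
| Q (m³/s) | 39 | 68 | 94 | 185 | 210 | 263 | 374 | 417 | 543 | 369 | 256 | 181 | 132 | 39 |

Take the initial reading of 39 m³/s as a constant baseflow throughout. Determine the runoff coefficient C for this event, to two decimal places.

ΣQ_DR = 2624 m³/s; V = ΣQ_DR·Δt = 4.723 × 10^6 m³.
Runoff depth d = V / A = 26.24 mm.
C = d / P = 26.24 / 34.2 = 0.77.

C ≈ 0.77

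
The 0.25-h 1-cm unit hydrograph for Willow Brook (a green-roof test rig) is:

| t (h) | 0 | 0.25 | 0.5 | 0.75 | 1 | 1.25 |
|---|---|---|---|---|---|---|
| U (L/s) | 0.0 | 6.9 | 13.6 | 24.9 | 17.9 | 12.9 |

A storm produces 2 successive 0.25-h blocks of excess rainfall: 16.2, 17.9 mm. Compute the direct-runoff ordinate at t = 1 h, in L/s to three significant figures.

Q ≈ 73.6 L/s

By discrete convolution, Q_j = Σ (P_i / 10 mm) · U_{j−i}.
At t = 1 h (j=4): Q = (16.2/10)·17.9 + (17.9/10)·24.9 = 73.6 L/s.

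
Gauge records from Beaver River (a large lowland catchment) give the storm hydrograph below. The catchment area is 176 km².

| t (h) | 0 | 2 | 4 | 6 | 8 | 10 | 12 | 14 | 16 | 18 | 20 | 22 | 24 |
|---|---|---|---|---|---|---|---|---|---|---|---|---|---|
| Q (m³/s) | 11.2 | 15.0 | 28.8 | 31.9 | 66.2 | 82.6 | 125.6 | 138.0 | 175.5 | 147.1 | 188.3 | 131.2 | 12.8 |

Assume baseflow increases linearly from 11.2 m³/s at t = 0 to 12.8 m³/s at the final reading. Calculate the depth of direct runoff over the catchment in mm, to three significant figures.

Direct runoff: 0.00, 3.67, 17.33, 20.30, 54.47, 70.73, 113.60, 125.87, 163.23, 134.70, 175.77, 118.53, 0.00 m³/s; ΣQ_DR = 998.2 m³/s.
V = ΣQ_DR · Δt = 998.2 × 7200 s = 7.187 × 10^6 m³.
Over A = 176 km², depth = V / A = 40.8 mm.

d ≈ 40.8 mm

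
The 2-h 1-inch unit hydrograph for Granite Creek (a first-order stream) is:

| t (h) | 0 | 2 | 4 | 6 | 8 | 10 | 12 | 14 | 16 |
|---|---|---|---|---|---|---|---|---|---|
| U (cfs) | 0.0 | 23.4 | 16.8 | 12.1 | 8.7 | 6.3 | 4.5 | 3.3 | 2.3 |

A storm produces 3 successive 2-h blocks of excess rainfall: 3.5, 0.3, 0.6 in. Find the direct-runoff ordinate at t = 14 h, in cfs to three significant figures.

Q ≈ 16.7 cfs

By discrete convolution, Q_j = Σ (P_i / 1 in) · U_{j−i}.
At t = 14 h (j=7): Q = (3.5/1)·3.3 + (0.3/1)·4.5 + (0.6/1)·6.3 = 16.7 cfs.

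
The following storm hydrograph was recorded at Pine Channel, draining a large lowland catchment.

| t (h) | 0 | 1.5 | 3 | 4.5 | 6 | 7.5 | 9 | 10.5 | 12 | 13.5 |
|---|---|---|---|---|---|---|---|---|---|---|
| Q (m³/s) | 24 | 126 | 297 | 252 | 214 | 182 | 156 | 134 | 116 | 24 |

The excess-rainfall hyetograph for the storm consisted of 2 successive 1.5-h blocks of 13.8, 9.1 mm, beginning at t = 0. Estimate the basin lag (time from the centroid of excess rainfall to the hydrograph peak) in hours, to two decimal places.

t_L ≈ 1.65 h

Centroid of excess rainfall: t_c = Σ P_i·t̄_i / ΣP_i = 1.3461 h (block centres at 0.75, 2.25 h).
Hydrograph peak occurs at t = 3 h, so basin lag t_L = 3 − 1.3461 = 1.65 h.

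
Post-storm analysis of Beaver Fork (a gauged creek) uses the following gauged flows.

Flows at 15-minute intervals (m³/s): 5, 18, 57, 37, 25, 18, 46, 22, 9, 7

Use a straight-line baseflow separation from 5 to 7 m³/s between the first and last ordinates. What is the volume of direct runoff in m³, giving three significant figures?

Direct-runoff ordinates (Q − Q_b): 0.00, 12.78, 51.56, 31.33, 19.11, 11.89, 39.67, 15.44, 2.22, 0.00 m³/s.
ΣQ_DR = 184.0 m³/s.
With Δt = 0.25 h = 900 s, V = ΣQ_DR · Δt = 184.0 × 900 = 1.66 × 10^5 m³.

V ≈ 1.66 × 10^5 m³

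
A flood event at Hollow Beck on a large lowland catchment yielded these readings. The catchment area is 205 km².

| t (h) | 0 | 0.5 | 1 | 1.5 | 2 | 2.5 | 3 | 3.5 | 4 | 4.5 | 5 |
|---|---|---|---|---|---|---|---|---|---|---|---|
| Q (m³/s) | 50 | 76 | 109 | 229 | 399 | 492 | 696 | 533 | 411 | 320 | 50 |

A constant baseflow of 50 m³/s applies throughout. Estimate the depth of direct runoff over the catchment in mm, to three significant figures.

Direct runoff: 0.0, 26.0, 59.0, 179.0, 349.0, 442.0, 646.0, 483.0, 361.0, 270.0, 0.0 m³/s; ΣQ_DR = 2815 m³/s.
V = ΣQ_DR · Δt = 2815 × 1800 s = 5.067 × 10^6 m³.
Over A = 205 km², depth = V / A = 24.7 mm.

d ≈ 24.7 mm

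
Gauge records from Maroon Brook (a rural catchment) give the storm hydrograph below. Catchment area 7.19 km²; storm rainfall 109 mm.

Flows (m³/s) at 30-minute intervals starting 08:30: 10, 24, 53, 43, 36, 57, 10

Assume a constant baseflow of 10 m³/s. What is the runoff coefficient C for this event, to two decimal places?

ΣQ_DR = 163.0 m³/s; V = ΣQ_DR·Δt = 2.934 × 10^5 m³.
Runoff depth d = V / A = 40.81 mm.
C = d / P = 40.81 / 109 = 0.37.

C ≈ 0.37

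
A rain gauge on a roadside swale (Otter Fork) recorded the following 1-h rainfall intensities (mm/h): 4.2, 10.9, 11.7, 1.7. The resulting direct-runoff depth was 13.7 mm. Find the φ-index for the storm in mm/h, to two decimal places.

Only the 2 blocks with intensity above φ contribute runoff: 10.9, 11.7 mm/h.
Σ(I−φ)·Δt = d  ⇒  (10.9+11.7 − 2φ)·1 = 13.7
φ = (22.60 − 13.7/1) / 2 = 4.45 mm/h.

φ ≈ 4.45 mm/h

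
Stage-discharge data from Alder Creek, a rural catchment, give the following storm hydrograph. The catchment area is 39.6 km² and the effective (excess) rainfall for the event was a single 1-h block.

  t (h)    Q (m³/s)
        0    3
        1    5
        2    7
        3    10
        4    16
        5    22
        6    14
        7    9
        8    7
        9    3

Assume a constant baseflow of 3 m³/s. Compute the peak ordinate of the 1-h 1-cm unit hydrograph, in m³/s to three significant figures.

U_p ≈ 31.7 m³/s

Direct runoff: 0.0, 2.0, 4.0, 7.0, 13.0, 19.0, 11.0, 6.0, 4.0, 0.0 m³/s; ΣQ_DR = 66.00 m³/s, peak = 19.0 m³/s.
Runoff depth d = ΣQ_DR·Δt / A = 66.00 × 3600 / (39.6 km²) = 6.000 mm.
The 1-cm UH is the DRH scaled by (10 mm)/d, so U_p = 19.0 × 10/6.000 = 31.7 m³/s.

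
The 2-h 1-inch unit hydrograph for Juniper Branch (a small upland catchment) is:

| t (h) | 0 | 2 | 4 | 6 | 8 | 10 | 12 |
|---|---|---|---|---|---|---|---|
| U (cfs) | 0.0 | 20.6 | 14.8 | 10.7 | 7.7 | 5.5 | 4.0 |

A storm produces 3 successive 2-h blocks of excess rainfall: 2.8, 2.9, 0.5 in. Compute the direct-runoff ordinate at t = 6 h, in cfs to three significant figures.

By discrete convolution, Q_j = Σ (P_i / 1 in) · U_{j−i}.
At t = 6 h (j=3): Q = (2.8/1)·10.7 + (2.9/1)·14.8 + (0.5/1)·20.6 = 83.2 cfs.

Q ≈ 83.2 cfs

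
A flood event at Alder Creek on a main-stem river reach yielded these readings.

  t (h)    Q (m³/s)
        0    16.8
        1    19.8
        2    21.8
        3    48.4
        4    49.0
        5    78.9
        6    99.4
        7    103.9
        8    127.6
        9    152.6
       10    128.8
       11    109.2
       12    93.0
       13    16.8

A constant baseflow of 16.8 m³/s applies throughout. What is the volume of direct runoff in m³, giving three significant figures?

Direct-runoff ordinates (Q − Q_b): 0.0, 3.0, 5.0, 31.6, 32.2, 62.1, 82.6, 87.1, 110.8, 135.8, 112.0, 92.4, 76.2, 0.0 m³/s.
ΣQ_DR = 830.8 m³/s.
With Δt = 1 h = 3600 s, V = ΣQ_DR · Δt = 830.8 × 3600 = 2.99 × 10^6 m³.

V ≈ 2.99 × 10^6 m³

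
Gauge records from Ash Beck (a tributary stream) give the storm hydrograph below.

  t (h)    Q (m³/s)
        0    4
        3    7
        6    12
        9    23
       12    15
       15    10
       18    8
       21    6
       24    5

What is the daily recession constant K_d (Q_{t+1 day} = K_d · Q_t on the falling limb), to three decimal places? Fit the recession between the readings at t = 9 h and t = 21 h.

K_d ≈ 0.068

Between t = 9 h and t = 21 h the flow falls from 23 to 6 m³/s over 4×3 h = 12 h.
Per-interval ratio K = (6/23)^(1/4) = 0.7147; K_d = K^(24/3) = 0.068.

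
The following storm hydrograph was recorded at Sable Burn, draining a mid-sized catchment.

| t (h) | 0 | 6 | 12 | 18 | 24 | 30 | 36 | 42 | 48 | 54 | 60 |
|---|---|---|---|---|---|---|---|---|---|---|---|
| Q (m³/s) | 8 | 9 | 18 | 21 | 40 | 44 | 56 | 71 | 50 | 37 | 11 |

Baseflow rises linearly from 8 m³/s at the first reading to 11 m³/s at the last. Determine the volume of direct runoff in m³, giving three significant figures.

Direct-runoff ordinates (Q − Q_b): 0.00, 0.70, 9.40, 12.10, 30.80, 34.50, 46.20, 60.90, 39.60, 26.30, 0.00 m³/s.
ΣQ_DR = 260.5 m³/s.
With Δt = 6 h = 21600 s, V = ΣQ_DR · Δt = 260.5 × 21600 = 5.63 × 10^6 m³.

V ≈ 5.63 × 10^6 m³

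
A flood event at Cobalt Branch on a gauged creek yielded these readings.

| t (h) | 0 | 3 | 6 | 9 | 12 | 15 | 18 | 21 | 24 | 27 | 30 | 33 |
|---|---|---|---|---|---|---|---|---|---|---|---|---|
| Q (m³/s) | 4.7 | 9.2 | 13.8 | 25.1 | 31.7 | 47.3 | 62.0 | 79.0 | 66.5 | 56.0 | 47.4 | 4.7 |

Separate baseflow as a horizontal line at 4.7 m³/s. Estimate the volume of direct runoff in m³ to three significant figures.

Direct-runoff ordinates (Q − Q_b): 0.0, 4.5, 9.1, 20.4, 27.0, 42.6, 57.3, 74.3, 61.8, 51.3, 42.7, 0.0 m³/s.
ΣQ_DR = 391.0 m³/s.
With Δt = 3 h = 10800 s, V = ΣQ_DR · Δt = 391.0 × 10800 = 4.22 × 10^6 m³.

V ≈ 4.22 × 10^6 m³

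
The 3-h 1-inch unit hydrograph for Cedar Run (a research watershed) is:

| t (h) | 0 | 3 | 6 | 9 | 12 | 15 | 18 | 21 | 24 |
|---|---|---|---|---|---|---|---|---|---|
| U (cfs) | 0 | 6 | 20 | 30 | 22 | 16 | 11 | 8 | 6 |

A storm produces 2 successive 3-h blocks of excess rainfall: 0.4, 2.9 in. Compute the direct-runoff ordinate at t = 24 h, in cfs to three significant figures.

By discrete convolution, Q_j = Σ (P_i / 1 in) · U_{j−i}.
At t = 24 h (j=8): Q = (0.4/1)·6 + (2.9/1)·8 = 25.6 cfs.

Q ≈ 25.6 cfs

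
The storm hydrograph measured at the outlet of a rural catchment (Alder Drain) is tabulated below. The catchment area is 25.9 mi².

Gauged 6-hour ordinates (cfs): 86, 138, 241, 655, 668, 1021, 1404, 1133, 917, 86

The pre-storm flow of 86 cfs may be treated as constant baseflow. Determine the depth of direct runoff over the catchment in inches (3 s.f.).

Direct runoff: 0.0, 52.0, 155.0, 569.0, 582.0, 935.0, 1318.0, 1047.0, 831.0, 0.0 cfs; ΣQ_DR = 5489 cfs.
V = ΣQ_DR · Δt = 5489 × 21600 s = 1.186 × 10^8 ft³.
Over A = 25.9 mi², depth = V / A = 1.97 in.

d ≈ 1.97 in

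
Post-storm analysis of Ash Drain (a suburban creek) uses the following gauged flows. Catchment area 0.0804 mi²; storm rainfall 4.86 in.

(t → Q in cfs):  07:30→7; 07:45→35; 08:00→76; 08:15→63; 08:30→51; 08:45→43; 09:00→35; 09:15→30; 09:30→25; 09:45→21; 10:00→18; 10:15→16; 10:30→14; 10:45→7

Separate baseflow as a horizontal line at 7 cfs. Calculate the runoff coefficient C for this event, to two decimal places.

ΣQ_DR = 343.0 cfs; V = ΣQ_DR·Δt = 3.087 × 10^5 ft³.
Runoff depth d = V / A = 1.653 in.
C = d / P = 1.653 / 4.86 = 0.34.

C ≈ 0.34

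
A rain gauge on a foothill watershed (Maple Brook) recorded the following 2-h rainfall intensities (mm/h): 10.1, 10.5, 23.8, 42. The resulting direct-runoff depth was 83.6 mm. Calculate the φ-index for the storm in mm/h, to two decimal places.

Only the 2 blocks with intensity above φ contribute runoff: 23.8, 42 mm/h.
Σ(I−φ)·Δt = d  ⇒  (23.8+42 − 2φ)·2 = 83.6
φ = (65.80 − 83.6/2) / 2 = 12.00 mm/h.

φ ≈ 12.00 mm/h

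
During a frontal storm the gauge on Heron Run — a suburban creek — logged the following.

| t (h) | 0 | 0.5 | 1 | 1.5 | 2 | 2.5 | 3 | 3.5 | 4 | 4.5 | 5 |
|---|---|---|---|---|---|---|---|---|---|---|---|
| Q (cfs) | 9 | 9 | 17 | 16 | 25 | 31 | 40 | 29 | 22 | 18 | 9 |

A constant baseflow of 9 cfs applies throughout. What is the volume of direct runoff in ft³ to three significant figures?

Direct-runoff ordinates (Q − Q_b): 0.0, 0.0, 8.0, 7.0, 16.0, 22.0, 31.0, 20.0, 13.0, 9.0, 0.0 cfs.
ΣQ_DR = 126.0 cfs.
With Δt = 0.5 h = 1800 s, V = ΣQ_DR · Δt = 126.0 × 1800 = 2.27 × 10^5 ft³.

V ≈ 2.27 × 10^5 ft³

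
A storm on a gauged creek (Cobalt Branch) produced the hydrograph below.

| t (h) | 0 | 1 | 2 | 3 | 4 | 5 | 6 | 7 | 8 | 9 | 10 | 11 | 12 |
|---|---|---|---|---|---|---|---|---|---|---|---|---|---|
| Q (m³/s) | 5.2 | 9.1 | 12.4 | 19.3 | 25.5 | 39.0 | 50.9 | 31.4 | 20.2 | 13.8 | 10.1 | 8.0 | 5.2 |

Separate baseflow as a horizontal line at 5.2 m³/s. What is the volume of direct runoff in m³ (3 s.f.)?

Direct-runoff ordinates (Q − Q_b): 0.0, 3.9, 7.2, 14.1, 20.3, 33.8, 45.7, 26.2, 15.0, 8.6, 4.9, 2.8, 0.0 m³/s.
ΣQ_DR = 182.5 m³/s.
With Δt = 1 h = 3600 s, V = ΣQ_DR · Δt = 182.5 × 3600 = 6.57 × 10^5 m³.

V ≈ 6.57 × 10^5 m³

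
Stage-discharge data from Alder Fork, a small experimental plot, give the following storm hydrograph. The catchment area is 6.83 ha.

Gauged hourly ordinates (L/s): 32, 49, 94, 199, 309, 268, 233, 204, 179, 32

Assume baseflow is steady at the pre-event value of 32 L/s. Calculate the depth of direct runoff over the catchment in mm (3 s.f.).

d ≈ 67.4 mm

Direct runoff: 0.0, 17.0, 62.0, 167.0, 277.0, 236.0, 201.0, 172.0, 147.0, 0.0 L/s; ΣQ_DR = 1279 L/s.
V = ΣQ_DR · Δt = 1279 × 3600 s = 4.604 × 10^6 L.
Over A = 6.83 ha, depth = V / A = 67.4 mm.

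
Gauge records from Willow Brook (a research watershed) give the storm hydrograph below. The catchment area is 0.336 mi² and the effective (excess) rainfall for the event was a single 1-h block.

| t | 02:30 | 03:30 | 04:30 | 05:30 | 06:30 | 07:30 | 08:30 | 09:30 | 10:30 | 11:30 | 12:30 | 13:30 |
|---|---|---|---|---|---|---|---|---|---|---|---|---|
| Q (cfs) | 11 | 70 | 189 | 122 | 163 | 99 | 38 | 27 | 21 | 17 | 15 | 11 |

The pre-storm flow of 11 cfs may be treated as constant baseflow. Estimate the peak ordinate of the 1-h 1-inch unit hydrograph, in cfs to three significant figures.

Direct runoff: 0.0, 59.0, 178.0, 111.0, 152.0, 88.0, 27.0, 16.0, 10.0, 6.0, 4.0, 0.0 cfs; ΣQ_DR = 651.0 cfs, peak = 178.0 cfs.
Runoff depth d = ΣQ_DR·Δt / A = 651.0 × 3600 / (0.336 mi²) = 3.002 in.
The 1-inch UH is the DRH scaled by (1 in)/d, so U_p = 178.0 × 1/3.002 = 59.3 cfs.

U_p ≈ 59.3 cfs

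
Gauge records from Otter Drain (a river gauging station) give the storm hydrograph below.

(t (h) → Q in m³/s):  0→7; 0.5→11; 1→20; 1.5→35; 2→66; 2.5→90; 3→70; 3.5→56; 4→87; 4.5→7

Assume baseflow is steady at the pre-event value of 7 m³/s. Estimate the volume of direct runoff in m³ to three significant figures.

V ≈ 6.82 × 10^5 m³

Direct-runoff ordinates (Q − Q_b): 0.0, 4.0, 13.0, 28.0, 59.0, 83.0, 63.0, 49.0, 80.0, 0.0 m³/s.
ΣQ_DR = 379.0 m³/s.
With Δt = 0.5 h = 1800 s, V = ΣQ_DR · Δt = 379.0 × 1800 = 6.82 × 10^5 m³.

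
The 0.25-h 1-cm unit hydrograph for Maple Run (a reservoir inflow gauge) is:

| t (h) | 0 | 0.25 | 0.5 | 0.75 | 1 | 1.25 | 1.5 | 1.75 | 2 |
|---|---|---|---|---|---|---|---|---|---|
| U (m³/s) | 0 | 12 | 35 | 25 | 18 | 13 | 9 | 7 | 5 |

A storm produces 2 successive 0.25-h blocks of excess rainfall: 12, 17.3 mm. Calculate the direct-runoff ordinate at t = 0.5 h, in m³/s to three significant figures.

Q ≈ 62.8 m³/s

By discrete convolution, Q_j = Σ (P_i / 10 mm) · U_{j−i}.
At t = 0.5 h (j=2): Q = (12/10)·35 + (17.3/10)·12 = 62.8 m³/s.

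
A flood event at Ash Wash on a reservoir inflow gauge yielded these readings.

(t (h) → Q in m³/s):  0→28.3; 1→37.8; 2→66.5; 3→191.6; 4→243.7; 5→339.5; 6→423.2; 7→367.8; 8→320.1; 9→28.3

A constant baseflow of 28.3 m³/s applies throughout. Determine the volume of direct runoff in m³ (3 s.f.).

Direct-runoff ordinates (Q − Q_b): 0.0, 9.5, 38.2, 163.3, 215.4, 311.2, 394.9, 339.5, 291.8, 0.0 m³/s.
ΣQ_DR = 1764 m³/s.
With Δt = 1 h = 3600 s, V = ΣQ_DR · Δt = 1764 × 3600 = 6.35 × 10^6 m³.

V ≈ 6.35 × 10^6 m³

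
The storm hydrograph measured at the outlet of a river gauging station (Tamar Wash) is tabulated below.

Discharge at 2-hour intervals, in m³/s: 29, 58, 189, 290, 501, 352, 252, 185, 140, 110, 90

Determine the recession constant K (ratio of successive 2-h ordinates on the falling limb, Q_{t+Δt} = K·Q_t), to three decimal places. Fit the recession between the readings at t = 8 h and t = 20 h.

Using the recession-limb readings at t = 8 h and t = 20 h: Q falls from 501 to 90 m³/s over 6 intervals.
K = (Q₂/Q₁)^(1/6) = (90/501)^(1/6) = 0.751.

K ≈ 0.751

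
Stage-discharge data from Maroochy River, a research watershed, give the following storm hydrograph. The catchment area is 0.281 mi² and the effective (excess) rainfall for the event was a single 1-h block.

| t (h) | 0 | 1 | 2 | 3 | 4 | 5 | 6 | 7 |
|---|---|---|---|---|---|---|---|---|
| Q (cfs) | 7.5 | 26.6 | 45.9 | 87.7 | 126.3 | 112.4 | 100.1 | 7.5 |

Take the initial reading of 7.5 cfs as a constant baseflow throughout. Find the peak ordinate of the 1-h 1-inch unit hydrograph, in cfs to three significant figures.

Direct runoff: 0.0, 19.1, 38.4, 80.2, 118.8, 104.9, 92.6, 0.0 cfs; ΣQ_DR = 454.0 cfs, peak = 118.8 cfs.
Runoff depth d = ΣQ_DR·Δt / A = 454.0 × 3600 / (0.281 mi²) = 2.504 in.
The 1-inch UH is the DRH scaled by (1 in)/d, so U_p = 118.8 × 1/2.504 = 47.5 cfs.

U_p ≈ 47.5 cfs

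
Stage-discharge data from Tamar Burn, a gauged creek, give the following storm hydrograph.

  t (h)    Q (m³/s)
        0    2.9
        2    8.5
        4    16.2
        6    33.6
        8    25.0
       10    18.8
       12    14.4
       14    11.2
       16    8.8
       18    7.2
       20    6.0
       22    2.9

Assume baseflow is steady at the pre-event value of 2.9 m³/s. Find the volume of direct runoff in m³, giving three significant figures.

Direct-runoff ordinates (Q − Q_b): 0.0, 5.6, 13.3, 30.7, 22.1, 15.9, 11.5, 8.3, 5.9, 4.3, 3.1, 0.0 m³/s.
ΣQ_DR = 120.7 m³/s.
With Δt = 2 h = 7200 s, V = ΣQ_DR · Δt = 120.7 × 7200 = 8.69 × 10^5 m³.

V ≈ 8.69 × 10^5 m³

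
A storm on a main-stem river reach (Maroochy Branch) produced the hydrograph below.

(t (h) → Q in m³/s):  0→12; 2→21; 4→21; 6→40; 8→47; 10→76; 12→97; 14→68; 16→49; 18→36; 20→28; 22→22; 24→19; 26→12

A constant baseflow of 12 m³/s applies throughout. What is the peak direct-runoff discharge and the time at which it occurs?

Q_p = 85.0 m³/s at t = 12 h

Subtracting baseflow gives direct-runoff ordinates: 0.0, 9.0, 9.0, 28.0, 35.0, 64.0, 85.0, 56.0, 37.0, 24.0, 16.0, 10.0, 7.0, 0.0 m³/s.
The maximum is 85.0 m³/s, occurring at the reading for t = 12 h.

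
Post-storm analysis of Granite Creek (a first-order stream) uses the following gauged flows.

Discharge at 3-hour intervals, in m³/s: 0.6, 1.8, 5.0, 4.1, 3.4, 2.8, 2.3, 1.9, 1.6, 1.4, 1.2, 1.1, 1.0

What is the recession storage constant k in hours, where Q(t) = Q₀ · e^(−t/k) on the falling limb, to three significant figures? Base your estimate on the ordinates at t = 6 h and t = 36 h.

k ≈ 18.6 h

On the falling limb, Q drops from 5.0 to 1.0 m³/s between t = 6 h and t = 36 h (Δt = 30 h).
k = −Δt / ln(Q₂/Q₁) = −30 / ln(1.0/5.0) = 18.6 h.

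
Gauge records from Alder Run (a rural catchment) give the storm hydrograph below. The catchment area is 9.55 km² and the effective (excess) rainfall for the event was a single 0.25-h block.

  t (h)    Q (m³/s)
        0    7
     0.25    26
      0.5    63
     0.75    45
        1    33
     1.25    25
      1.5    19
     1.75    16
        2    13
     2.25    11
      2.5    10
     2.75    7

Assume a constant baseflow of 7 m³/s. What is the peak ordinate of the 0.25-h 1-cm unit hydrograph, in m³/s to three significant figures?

Direct runoff: 0.0, 19.0, 56.0, 38.0, 26.0, 18.0, 12.0, 9.0, 6.0, 4.0, 3.0, 0.0 m³/s; ΣQ_DR = 191.0 m³/s, peak = 56.0 m³/s.
Runoff depth d = ΣQ_DR·Δt / A = 191.0 × 900 / (9.55 km²) = 18.00 mm.
The 1-cm UH is the DRH scaled by (10 mm)/d, so U_p = 56.0 × 10/18.00 = 31.1 m³/s.

U_p ≈ 31.1 m³/s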